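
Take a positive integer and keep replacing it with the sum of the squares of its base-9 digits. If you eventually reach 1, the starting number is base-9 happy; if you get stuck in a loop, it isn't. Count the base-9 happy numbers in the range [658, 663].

658: 658 → 66 → 58 → 52 → 74 → 68 → 74  — not base-9 happy
659: 659 → 69 → 85 → 17 → 65 → 53 → 89 → 65  — not base-9 happy
660: 660 → 74 → 68 → 74  — not base-9 happy
661: 661 → 81 → 1  — base-9 happy
662: 662 → 90 → 2 → 4 → 16 → 50 → 50  — not base-9 happy
663: 663 → 101 → 9 → 1  — base-9 happy
base-9 happy: 661, 663

2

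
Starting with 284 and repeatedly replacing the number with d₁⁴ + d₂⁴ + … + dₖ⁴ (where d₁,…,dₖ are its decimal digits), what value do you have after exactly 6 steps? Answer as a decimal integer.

284 → 2⁴ + 8⁴ + 4⁴ = 16 + 4096 + 256 = 4368
4368 → 4⁴ + 3⁴ + 6⁴ + 8⁴ = 256 + 81 + 1296 + 4096 = 5729
5729 → 5⁴ + 7⁴ + 2⁴ + 9⁴ = 625 + 2401 + 16 + 6561 = 9603
9603 → 9⁴ + 6⁴ + 0⁴ + 3⁴ = 6561 + 1296 + 0 + 81 = 7938
7938 → 7⁴ + 9⁴ + 3⁴ + 8⁴ = 2401 + 6561 + 81 + 4096 = 13139
13139 → 1⁴ + 3⁴ + 1⁴ + 3⁴ + 9⁴ = 1 + 81 + 1 + 81 + 6561 = 6725

6725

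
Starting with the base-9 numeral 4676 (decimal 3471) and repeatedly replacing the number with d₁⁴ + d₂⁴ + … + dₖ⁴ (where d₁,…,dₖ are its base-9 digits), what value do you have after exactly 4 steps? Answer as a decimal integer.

243

3471 = (4,6,7,6)_9 → 5249
5249 = (7,1,7,2)_9 → 4819
4819 = (6,5,4,4)_9 → 2433
2433 = (3,3,0,3)_9 → 243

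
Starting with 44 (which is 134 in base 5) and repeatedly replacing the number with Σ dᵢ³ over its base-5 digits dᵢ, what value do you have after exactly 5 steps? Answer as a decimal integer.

28

44 = (1,3,4)_5 → 1³ + 3³ + 4³ = 1 + 27 + 64 = 92
92 = (3,3,2)_5 → 3³ + 3³ + 2³ = 27 + 27 + 8 = 62
62 = (2,2,2)_5 → 2³ + 2³ + 2³ = 8 + 8 + 8 = 24
24 = (4,4)_5 → 4³ + 4³ = 64 + 64 = 128
128 = (1,0,0,3)_5 → 1³ + 0³ + 0³ + 3³ = 1 + 0 + 0 + 27 = 28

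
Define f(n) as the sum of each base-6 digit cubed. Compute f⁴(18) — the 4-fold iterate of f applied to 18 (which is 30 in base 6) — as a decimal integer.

1

18 = (3,0)_6 → 3³ + 0³ = 27
27 = (4,3)_6 → 4³ + 3³ = 91
91 = (2,3,1)_6 → 2³ + 3³ + 1³ = 36
36 = (1,0,0)_6 → 1³ + 0³ + 0³ = 1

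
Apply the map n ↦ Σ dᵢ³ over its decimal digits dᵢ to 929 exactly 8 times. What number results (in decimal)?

371

929 → 9³ + 2³ + 9³ = 729 + 8 + 729 = 1466
1466 → 1³ + 4³ + 6³ + 6³ = 1 + 64 + 216 + 216 = 497
497 → 4³ + 9³ + 7³ = 64 + 729 + 343 = 1136
1136 → 1³ + 1³ + 3³ + 6³ = 1 + 1 + 27 + 216 = 245
245 → 2³ + 4³ + 5³ = 8 + 64 + 125 = 197
197 → 1³ + 9³ + 7³ = 1 + 729 + 343 = 1073
1073 → 1³ + 0³ + 7³ + 3³ = 1 + 0 + 343 + 27 = 371
371 → 3³ + 7³ + 1³ = 27 + 343 + 1 = 371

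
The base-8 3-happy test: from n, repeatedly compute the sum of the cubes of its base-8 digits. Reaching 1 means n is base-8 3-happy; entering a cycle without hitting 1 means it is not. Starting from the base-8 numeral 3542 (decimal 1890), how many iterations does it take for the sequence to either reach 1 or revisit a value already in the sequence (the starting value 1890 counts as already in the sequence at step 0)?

1890 = (3,5,4,2)_8 → 3³ + 5³ + 4³ + 2³ = 224
224 = (3,4,0)_8 → 3³ + 4³ + 0³ = 91
91 = (1,3,3)_8 → 1³ + 3³ + 3³ = 55
55 = (6,7)_8 → 6³ + 7³ = 559
559 = (1,0,5,7)_8 → 1³ + 0³ + 5³ + 7³ = 469
469 = (7,2,5)_8 → 7³ + 2³ + 5³ = 476
476 = (7,3,4)_8 → 7³ + 3³ + 4³ = 434
434 = (6,6,2)_8 → 6³ + 6³ + 2³ = 440
440 = (6,7,0)_8 → 6³ + 7³ + 0³ = 559  — 559 repeats.
That took 9 steps.

9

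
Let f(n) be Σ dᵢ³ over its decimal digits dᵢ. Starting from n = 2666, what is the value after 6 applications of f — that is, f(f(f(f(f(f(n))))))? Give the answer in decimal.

134

2666 → 656
656 → 557
557 → 593
593 → 881
881 → 1025
1025 → 134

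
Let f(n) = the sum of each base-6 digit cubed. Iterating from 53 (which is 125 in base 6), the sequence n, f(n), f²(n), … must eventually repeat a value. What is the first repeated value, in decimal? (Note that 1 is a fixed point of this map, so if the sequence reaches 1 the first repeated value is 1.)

53 = (1,2,5)_6 → 134
134 = (3,4,2)_6 → 99
99 = (2,4,3)_6 → 99  — 99 already appeared earlier.

99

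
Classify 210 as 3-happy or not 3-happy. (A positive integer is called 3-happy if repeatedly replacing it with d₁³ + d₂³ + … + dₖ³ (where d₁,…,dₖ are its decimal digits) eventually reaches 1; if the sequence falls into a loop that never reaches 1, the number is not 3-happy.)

210 → 9
9 → 729
729 → 1080
1080 → 513
513 → 153
153 → 153  — 153 already seen; the sequence cycles without reaching 1.

not 3-happy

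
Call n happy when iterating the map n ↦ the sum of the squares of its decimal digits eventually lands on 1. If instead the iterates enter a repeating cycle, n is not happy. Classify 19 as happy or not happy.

happy

19 → 1² + 9² = 1 + 81 = 82
82 → 8² + 2² = 64 + 4 = 68
68 → 6² + 8² = 36 + 64 = 100
100 → 1² + 0² + 0² = 1 + 0 + 0 = 1  — reached 1.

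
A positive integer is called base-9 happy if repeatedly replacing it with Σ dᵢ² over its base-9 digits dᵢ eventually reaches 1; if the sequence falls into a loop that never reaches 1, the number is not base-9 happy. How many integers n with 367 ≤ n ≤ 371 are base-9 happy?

1

367: 367 → 81 → 1  (reaches 1)
368: 368 → 96 → 38 → 20 → 8 → 64 → 50 → 50  (repeats 50)
369: 369 → 41 → 41  (repeats 41)
370: 370 → 42 → 52 → 74 → 68 → 74  (repeats 74)
371: 371 → 45 → 25 → 53 → 89 → 65 → 53  (repeats 53)
base-9 happy: 367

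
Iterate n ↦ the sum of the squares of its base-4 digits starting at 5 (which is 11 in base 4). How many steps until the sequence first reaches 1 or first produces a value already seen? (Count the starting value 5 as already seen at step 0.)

5 = (1,1)_4 → 2
2 = (2)_4 → 4
4 = (1,0)_4 → 1  — reached 1.
That took 3 steps.

3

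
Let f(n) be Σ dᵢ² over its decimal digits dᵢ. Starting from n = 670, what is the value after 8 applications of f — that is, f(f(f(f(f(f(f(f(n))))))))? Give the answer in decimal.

37

670 → 6² + 7² + 0² = 36 + 49 + 0 = 85
85 → 8² + 5² = 64 + 25 = 89
89 → 8² + 9² = 64 + 81 = 145
145 → 1² + 4² + 5² = 1 + 16 + 25 = 42
42 → 4² + 2² = 16 + 4 = 20
20 → 2² + 0² = 4 + 0 = 4
4 → 4² = 16
16 → 1² + 6² = 1 + 36 = 37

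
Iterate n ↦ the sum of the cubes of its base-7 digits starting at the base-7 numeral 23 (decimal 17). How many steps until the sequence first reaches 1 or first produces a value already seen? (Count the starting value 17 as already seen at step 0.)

9

17 = (2,3)_7 → 2³ + 3³ = 8 + 27 = 35
35 = (5,0)_7 → 5³ + 0³ = 125 + 0 = 125
125 = (2,3,6)_7 → 2³ + 3³ + 6³ = 8 + 27 + 216 = 251
251 = (5,0,6)_7 → 5³ + 0³ + 6³ = 125 + 0 + 216 = 341
341 = (6,6,5)_7 → 6³ + 6³ + 5³ = 216 + 216 + 125 = 557
557 = (1,4,2,4)_7 → 1³ + 4³ + 2³ + 4³ = 1 + 64 + 8 + 64 = 137
137 = (2,5,4)_7 → 2³ + 5³ + 4³ = 8 + 125 + 64 = 197
197 = (4,0,1)_7 → 4³ + 0³ + 1³ = 64 + 0 + 1 = 65
65 = (1,2,2)_7 → 1³ + 2³ + 2³ = 1 + 8 + 8 = 17  — 17 repeats.
That took 9 steps.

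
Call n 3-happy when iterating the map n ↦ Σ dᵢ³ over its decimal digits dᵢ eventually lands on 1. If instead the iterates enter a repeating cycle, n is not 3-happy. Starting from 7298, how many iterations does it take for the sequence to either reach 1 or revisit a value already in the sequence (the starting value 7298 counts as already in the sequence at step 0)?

12

7298 → 7³ + 2³ + 9³ + 8³ = 343 + 8 + 729 + 512 = 1592
1592 → 1³ + 5³ + 9³ + 2³ = 1 + 125 + 729 + 8 = 863
863 → 8³ + 6³ + 3³ = 512 + 216 + 27 = 755
755 → 7³ + 5³ + 5³ = 343 + 125 + 125 = 593
593 → 5³ + 9³ + 3³ = 125 + 729 + 27 = 881
881 → 8³ + 8³ + 1³ = 512 + 512 + 1 = 1025
1025 → 1³ + 0³ + 2³ + 5³ = 1 + 0 + 8 + 125 = 134
134 → 1³ + 3³ + 4³ = 1 + 27 + 64 = 92
92 → 9³ + 2³ = 729 + 8 = 737
737 → 7³ + 3³ + 7³ = 343 + 27 + 343 = 713
713 → 7³ + 1³ + 3³ = 343 + 1 + 27 = 371
371 → 3³ + 7³ + 1³ = 27 + 343 + 1 = 371  — 371 repeats.
That took 12 steps.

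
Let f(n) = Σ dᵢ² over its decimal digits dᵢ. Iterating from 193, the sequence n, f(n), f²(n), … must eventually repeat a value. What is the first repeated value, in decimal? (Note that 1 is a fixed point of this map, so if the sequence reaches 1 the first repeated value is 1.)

193 → 1² + 9² + 3² = 91
91 → 9² + 1² = 82
82 → 8² + 2² = 68
68 → 6² + 8² = 100
100 → 1² + 0² + 0² = 1  — reached the fixed point 1.
1 → 1, so 1 is the first repeated value.

1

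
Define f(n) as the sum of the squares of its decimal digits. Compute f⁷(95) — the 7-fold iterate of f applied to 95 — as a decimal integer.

20

95 → 9² + 5² = 81 + 25 = 106
106 → 1² + 0² + 6² = 1 + 0 + 36 = 37
37 → 3² + 7² = 9 + 49 = 58
58 → 5² + 8² = 25 + 64 = 89
89 → 8² + 9² = 64 + 81 = 145
145 → 1² + 4² + 5² = 1 + 16 + 25 = 42
42 → 4² + 2² = 16 + 4 = 20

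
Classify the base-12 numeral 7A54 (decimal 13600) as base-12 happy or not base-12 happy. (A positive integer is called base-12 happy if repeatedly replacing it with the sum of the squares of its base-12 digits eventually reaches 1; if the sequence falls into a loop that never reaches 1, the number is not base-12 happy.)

not base-12 happy

13600 = (7,10,5,4)_12 → 190
190 = (1,3,10)_12 → 110
110 = (9,2)_12 → 85
85 = (7,1)_12 → 50
50 = (4,2)_12 → 20
20 = (1,8)_12 → 65
65 = (5,5)_12 → 50  — 50 already seen; the sequence cycles without reaching 1.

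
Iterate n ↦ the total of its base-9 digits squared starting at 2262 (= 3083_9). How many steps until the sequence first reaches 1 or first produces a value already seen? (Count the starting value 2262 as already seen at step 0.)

2262 = (3,0,8,3)_9 → 3² + 0² + 8² + 3² = 9 + 0 + 64 + 9 = 82
82 = (1,0,1)_9 → 1² + 0² + 1² = 1 + 0 + 1 = 2
2 = (2)_9 → 2² = 4
4 = (4)_9 → 4² = 16
16 = (1,7)_9 → 1² + 7² = 1 + 49 = 50
50 = (5,5)_9 → 5² + 5² = 25 + 25 = 50  — 50 repeats.
That took 6 steps.

6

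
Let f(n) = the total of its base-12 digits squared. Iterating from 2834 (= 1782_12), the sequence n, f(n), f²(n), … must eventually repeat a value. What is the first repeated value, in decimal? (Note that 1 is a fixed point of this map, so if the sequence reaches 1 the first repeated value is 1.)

2834 = (1,7,8,2)_12 → 1² + 7² + 8² + 2² = 1 + 49 + 64 + 4 = 118
118 = (9,10)_12 → 9² + 10² = 81 + 100 = 181
181 = (1,3,1)_12 → 1² + 3² + 1² = 1 + 9 + 1 = 11
11 = (11)_12 → 11² = 121
121 = (10,1)_12 → 10² + 1² = 100 + 1 = 101
101 = (8,5)_12 → 8² + 5² = 64 + 25 = 89
89 = (7,5)_12 → 7² + 5² = 49 + 25 = 74
74 = (6,2)_12 → 6² + 2² = 36 + 4 = 40
40 = (3,4)_12 → 3² + 4² = 9 + 16 = 25
25 = (2,1)_12 → 2² + 1² = 4 + 1 = 5
5 = (5)_12 → 5² = 25  — 25 already appeared earlier.

25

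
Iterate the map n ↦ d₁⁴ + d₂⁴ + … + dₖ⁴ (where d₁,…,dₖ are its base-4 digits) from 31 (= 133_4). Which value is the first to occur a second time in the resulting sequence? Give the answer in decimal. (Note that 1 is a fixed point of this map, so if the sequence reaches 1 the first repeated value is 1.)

31 = (1,3,3)_4 → 1⁴ + 3⁴ + 3⁴ = 1 + 81 + 81 = 163
163 = (2,2,0,3)_4 → 2⁴ + 2⁴ + 0⁴ + 3⁴ = 16 + 16 + 0 + 81 = 113
113 = (1,3,0,1)_4 → 1⁴ + 3⁴ + 0⁴ + 1⁴ = 1 + 81 + 0 + 1 = 83
83 = (1,1,0,3)_4 → 1⁴ + 1⁴ + 0⁴ + 3⁴ = 1 + 1 + 0 + 81 = 83  — 83 already appeared earlier.

83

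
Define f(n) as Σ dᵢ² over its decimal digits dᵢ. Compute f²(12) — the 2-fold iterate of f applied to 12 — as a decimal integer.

12 → 1² + 2² = 1 + 4 = 5
5 → 5² = 25

25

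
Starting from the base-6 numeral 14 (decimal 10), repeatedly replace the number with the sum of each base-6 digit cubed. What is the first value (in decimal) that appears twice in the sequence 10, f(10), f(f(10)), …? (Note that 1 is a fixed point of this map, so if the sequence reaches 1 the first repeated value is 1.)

10 = (1,4)_6 → 1³ + 4³ = 65
65 = (1,4,5)_6 → 1³ + 4³ + 5³ = 190
190 = (5,1,4)_6 → 5³ + 1³ + 4³ = 190  — 190 already appeared earlier.

190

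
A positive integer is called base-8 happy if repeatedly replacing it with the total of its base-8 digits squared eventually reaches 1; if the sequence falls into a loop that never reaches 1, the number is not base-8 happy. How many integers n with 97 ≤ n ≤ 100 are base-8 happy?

97: 97 → 18 → 8 → 1  — base-8 happy
98: 98 → 21 → 29 → 34 → 20 → 20  — not base-8 happy
99: 99 → 26 → 13 → 26  — not base-8 happy
100: 100 → 33 → 17 → 5 → 25 → 10 → 5  — not base-8 happy
base-8 happy: 97

1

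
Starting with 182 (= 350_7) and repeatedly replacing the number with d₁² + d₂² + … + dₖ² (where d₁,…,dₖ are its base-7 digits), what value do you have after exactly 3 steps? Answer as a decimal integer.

182 = (3,5,0)_7 → 34
34 = (4,6)_7 → 52
52 = (1,0,3)_7 → 10

10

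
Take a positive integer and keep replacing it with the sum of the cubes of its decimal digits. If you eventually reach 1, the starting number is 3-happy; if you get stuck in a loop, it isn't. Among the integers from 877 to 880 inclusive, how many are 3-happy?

1

877: 877 → 1198 → 1243 → 100 → 1  — 3-happy
878: 878 → 1367 → 587 → 980 → 1241 → 74 → 407 → 407  — not 3-happy
879: 879 → 1584 → 702 → 351 → 153 → 153  — not 3-happy
880: 880 → 1024 → 73 → 370 → 370  — not 3-happy
3-happy: 877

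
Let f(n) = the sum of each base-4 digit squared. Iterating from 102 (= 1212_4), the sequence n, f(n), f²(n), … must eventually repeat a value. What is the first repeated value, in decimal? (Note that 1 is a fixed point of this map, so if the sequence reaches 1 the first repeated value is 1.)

102 = (1,2,1,2)_4 → 10
10 = (2,2)_4 → 8
8 = (2,0)_4 → 4
4 = (1,0)_4 → 1  — reached the fixed point 1.
1 → 1, so 1 is the first repeated value.

1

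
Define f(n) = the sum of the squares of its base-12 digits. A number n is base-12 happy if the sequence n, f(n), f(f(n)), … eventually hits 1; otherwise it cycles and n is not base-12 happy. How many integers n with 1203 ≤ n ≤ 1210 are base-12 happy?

1203: 1203 → 89 → 74 → 40 → 25 → 5 → 25  — not base-12 happy
1204: 1204 → 96 → 64 → 41 → 34 → 104 → 128 → 164 → 66 → 61 → 26 → 8 → 64  — not base-12 happy
1205: 1205 → 105 → 145 → 2 → 4 → 16 → 17 → 26 → 8 → 64 → 41 → 34 → 104 → 128 → 164 → 66 → 61 → 26  — not base-12 happy
1206: 1206 → 116 → 145 → 2 → 4 → 16 → 17 → 26 → 8 → 64 → 41 → 34 → 104 → 128 → 164 → 66 → 61 → 26  — not base-12 happy
1207: 1207 → 129 → 181 → 11 → 121 → 101 → 89 → 74 → 40 → 25 → 5 → 25  — not base-12 happy
1208: 1208 → 144 → 1  — base-12 happy
1209: 1209 → 161 → 27 → 13 → 2 → 4 → 16 → 17 → 26 → 8 → 64 → 41 → 34 → 104 → 128 → 164 → 66 → 61 → 26  — not base-12 happy
1210: 1210 → 180 → 10 → 100 → 80 → 100  — not base-12 happy
base-12 happy: 1208

1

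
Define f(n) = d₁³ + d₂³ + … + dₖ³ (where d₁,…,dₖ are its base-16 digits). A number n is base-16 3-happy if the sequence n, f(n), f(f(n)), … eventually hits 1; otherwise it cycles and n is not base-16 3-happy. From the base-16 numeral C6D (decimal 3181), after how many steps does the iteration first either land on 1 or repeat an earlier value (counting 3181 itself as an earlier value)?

3181 = (12,6,13)_16 → 12³ + 6³ + 13³ = 4141
4141 = (1,0,2,13)_16 → 1³ + 0³ + 2³ + 13³ = 2206
2206 = (8,9,14)_16 → 8³ + 9³ + 14³ = 3985
3985 = (15,9,1)_16 → 15³ + 9³ + 1³ = 4105
4105 = (1,0,0,9)_16 → 1³ + 0³ + 0³ + 9³ = 730
730 = (2,13,10)_16 → 2³ + 13³ + 10³ = 3205
3205 = (12,8,5)_16 → 12³ + 8³ + 5³ = 2365
2365 = (9,3,13)_16 → 9³ + 3³ + 13³ = 2953
2953 = (11,8,9)_16 → 11³ + 8³ + 9³ = 2572
2572 = (10,0,12)_16 → 10³ + 0³ + 12³ = 2728
2728 = (10,10,8)_16 → 10³ + 10³ + 8³ = 2512
2512 = (9,13,0)_16 → 9³ + 13³ + 0³ = 2926
2926 = (11,6,14)_16 → 11³ + 6³ + 14³ = 4291
4291 = (1,0,12,3)_16 → 1³ + 0³ + 12³ + 3³ = 1756
1756 = (6,13,12)_16 → 6³ + 13³ + 12³ = 4141  — 4141 repeats.
That took 15 steps.

15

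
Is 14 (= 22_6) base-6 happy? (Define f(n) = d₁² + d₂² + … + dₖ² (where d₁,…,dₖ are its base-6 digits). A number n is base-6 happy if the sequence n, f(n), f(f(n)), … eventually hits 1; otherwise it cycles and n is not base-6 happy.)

not base-6 happy

14 = (2,2)_6 → 2² + 2² = 8
8 = (1,2)_6 → 1² + 2² = 5
5 = (5)_6 → 5² = 25
25 = (4,1)_6 → 4² + 1² = 17
17 = (2,5)_6 → 2² + 5² = 29
29 = (4,5)_6 → 4² + 5² = 41
41 = (1,0,5)_6 → 1² + 0² + 5² = 26
26 = (4,2)_6 → 4² + 2² = 20
20 = (3,2)_6 → 3² + 2² = 13
13 = (2,1)_6 → 2² + 1² = 5  — 5 already seen; the sequence cycles without reaching 1.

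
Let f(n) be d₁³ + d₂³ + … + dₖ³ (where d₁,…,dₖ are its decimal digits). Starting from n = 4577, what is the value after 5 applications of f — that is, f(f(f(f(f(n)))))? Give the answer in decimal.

4577 → 4³ + 5³ + 7³ + 7³ = 64 + 125 + 343 + 343 = 875
875 → 8³ + 7³ + 5³ = 512 + 343 + 125 = 980
980 → 9³ + 8³ + 0³ = 729 + 512 + 0 = 1241
1241 → 1³ + 2³ + 4³ + 1³ = 1 + 8 + 64 + 1 = 74
74 → 7³ + 4³ = 343 + 64 = 407

407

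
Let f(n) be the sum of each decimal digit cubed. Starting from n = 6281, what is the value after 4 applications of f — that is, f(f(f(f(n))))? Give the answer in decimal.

6281 → 6³ + 2³ + 8³ + 1³ = 216 + 8 + 512 + 1 = 737
737 → 7³ + 3³ + 7³ = 343 + 27 + 343 = 713
713 → 7³ + 1³ + 3³ = 343 + 1 + 27 = 371
371 → 3³ + 7³ + 1³ = 27 + 343 + 1 = 371

371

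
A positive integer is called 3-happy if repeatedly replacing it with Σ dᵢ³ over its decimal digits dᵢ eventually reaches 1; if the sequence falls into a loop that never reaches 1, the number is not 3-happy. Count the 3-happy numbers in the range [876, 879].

1

876: 876 → 1071 → 345 → 216 → 225 → 141 → 66 → 432 → 99 → 1458 → 702 → 351 → 153 → 153  (repeats 153)
877: 877 → 1198 → 1243 → 100 → 1  (reaches 1)
878: 878 → 1367 → 587 → 980 → 1241 → 74 → 407 → 407  (repeats 407)
879: 879 → 1584 → 702 → 351 → 153 → 153  (repeats 153)
3-happy: 877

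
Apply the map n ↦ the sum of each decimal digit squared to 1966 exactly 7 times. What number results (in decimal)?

58

1966 → 1² + 9² + 6² + 6² = 154
154 → 1² + 5² + 4² = 42
42 → 4² + 2² = 20
20 → 2² + 0² = 4
4 → 4² = 16
16 → 1² + 6² = 37
37 → 3² + 7² = 58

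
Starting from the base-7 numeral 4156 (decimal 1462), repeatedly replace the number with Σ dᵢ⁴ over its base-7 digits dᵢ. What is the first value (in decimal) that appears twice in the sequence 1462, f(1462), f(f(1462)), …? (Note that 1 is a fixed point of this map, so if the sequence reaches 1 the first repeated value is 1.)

2258

1462 = (4,1,5,6)_7 → 4⁴ + 1⁴ + 5⁴ + 6⁴ = 2178
2178 = (6,2,3,1)_7 → 6⁴ + 2⁴ + 3⁴ + 1⁴ = 1394
1394 = (4,0,3,1)_7 → 4⁴ + 0⁴ + 3⁴ + 1⁴ = 338
338 = (6,6,2)_7 → 6⁴ + 6⁴ + 2⁴ = 2608
2608 = (1,0,4,1,4)_7 → 1⁴ + 0⁴ + 4⁴ + 1⁴ + 4⁴ = 514
514 = (1,3,3,3)_7 → 1⁴ + 3⁴ + 3⁴ + 3⁴ = 244
244 = (4,6,6)_7 → 4⁴ + 6⁴ + 6⁴ = 2848
2848 = (1,1,2,0,6)_7 → 1⁴ + 1⁴ + 2⁴ + 0⁴ + 6⁴ = 1314
1314 = (3,5,5,5)_7 → 3⁴ + 5⁴ + 5⁴ + 5⁴ = 1956
1956 = (5,4,6,3)_7 → 5⁴ + 4⁴ + 6⁴ + 3⁴ = 2258
2258 = (6,4,0,4)_7 → 6⁴ + 4⁴ + 0⁴ + 4⁴ = 1808
1808 = (5,1,6,2)_7 → 5⁴ + 1⁴ + 6⁴ + 2⁴ = 1938
1938 = (5,4,3,6)_7 → 5⁴ + 4⁴ + 3⁴ + 6⁴ = 2258  — 2258 already appeared earlier.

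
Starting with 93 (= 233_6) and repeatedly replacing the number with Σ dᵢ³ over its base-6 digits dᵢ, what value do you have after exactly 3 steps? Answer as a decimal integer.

9

93 = (2,3,3)_6 → 62
62 = (1,4,2)_6 → 73
73 = (2,0,1)_6 → 9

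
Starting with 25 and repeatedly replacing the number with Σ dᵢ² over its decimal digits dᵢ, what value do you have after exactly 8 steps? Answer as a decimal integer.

16

25 → 2² + 5² = 4 + 25 = 29
29 → 2² + 9² = 4 + 81 = 85
85 → 8² + 5² = 64 + 25 = 89
89 → 8² + 9² = 64 + 81 = 145
145 → 1² + 4² + 5² = 1 + 16 + 25 = 42
42 → 4² + 2² = 16 + 4 = 20
20 → 2² + 0² = 4 + 0 = 4
4 → 4² = 16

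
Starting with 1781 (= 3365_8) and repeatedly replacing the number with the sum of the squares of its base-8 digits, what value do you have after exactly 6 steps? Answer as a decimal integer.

25

1781 = (3,3,6,5)_8 → 79
79 = (1,1,7)_8 → 51
51 = (6,3)_8 → 45
45 = (5,5)_8 → 50
50 = (6,2)_8 → 40
40 = (5,0)_8 → 25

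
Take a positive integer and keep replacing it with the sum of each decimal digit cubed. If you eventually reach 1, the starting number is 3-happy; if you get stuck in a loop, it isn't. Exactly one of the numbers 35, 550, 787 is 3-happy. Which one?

787

35: 35 → 152 → 134 → 92 → 737 → 713 → 371 → 371  — repeats 371 (not 3-happy)
550: 550 → 250 → 133 → 55 → 250  — repeats 250 (not 3-happy)
787: 787 → 1198 → 1243 → 100 → 1  — reaches 1 (3-happy)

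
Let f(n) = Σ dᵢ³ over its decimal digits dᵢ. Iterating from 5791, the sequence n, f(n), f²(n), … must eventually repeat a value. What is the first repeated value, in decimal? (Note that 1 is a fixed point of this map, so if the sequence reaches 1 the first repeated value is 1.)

5791 → 5³ + 7³ + 9³ + 1³ = 1198
1198 → 1³ + 1³ + 9³ + 8³ = 1243
1243 → 1³ + 2³ + 4³ + 3³ = 100
100 → 1³ + 0³ + 0³ = 1  — reached the fixed point 1.
1 → 1, so 1 is the first repeated value.

1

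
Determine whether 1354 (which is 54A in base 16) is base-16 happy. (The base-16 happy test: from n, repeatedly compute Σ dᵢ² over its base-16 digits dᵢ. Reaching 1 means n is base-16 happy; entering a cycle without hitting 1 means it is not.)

1354 = (5,4,10)_16 → 5² + 4² + 10² = 25 + 16 + 100 = 141
141 = (8,13)_16 → 8² + 13² = 64 + 169 = 233
233 = (14,9)_16 → 14² + 9² = 196 + 81 = 277
277 = (1,1,5)_16 → 1² + 1² + 5² = 1 + 1 + 25 = 27
27 = (1,11)_16 → 1² + 11² = 1 + 121 = 122
122 = (7,10)_16 → 7² + 10² = 49 + 100 = 149
149 = (9,5)_16 → 9² + 5² = 81 + 25 = 106
106 = (6,10)_16 → 6² + 10² = 36 + 100 = 136
136 = (8,8)_16 → 8² + 8² = 64 + 64 = 128
128 = (8,0)_16 → 8² + 0² = 64 + 0 = 64
64 = (4,0)_16 → 4² + 0² = 16 + 0 = 16
16 = (1,0)_16 → 1² + 0² = 1 + 0 = 1  — reached 1.

base-16 happy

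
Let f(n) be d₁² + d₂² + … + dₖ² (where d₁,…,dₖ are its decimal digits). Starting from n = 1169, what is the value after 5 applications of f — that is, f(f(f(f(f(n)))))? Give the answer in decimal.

1169 → 119
119 → 83
83 → 73
73 → 58
58 → 89

89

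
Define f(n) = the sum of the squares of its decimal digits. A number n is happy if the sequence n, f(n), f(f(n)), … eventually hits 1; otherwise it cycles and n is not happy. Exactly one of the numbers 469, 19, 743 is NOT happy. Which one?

743

469: 469 → 133 → 19 → 82 → 68 → 100 → 1  — reaches 1 (happy)
19: 19 → 82 → 68 → 100 → 1  — reaches 1 (happy)
743: 743 → 74 → 65 → 61 → 37 → 58 → 89 → 145 → 42 → 20 → 4 → 16 → 37  — repeats 37 (not happy)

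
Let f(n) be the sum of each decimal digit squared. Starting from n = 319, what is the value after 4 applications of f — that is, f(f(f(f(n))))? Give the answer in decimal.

319 → 91
91 → 82
82 → 68
68 → 100

100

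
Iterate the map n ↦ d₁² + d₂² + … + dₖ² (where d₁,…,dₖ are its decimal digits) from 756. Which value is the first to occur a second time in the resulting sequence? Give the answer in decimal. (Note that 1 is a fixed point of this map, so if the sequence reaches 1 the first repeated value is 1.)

756 → 7² + 5² + 6² = 110
110 → 1² + 1² + 0² = 2
2 → 2² = 4
4 → 4² = 16
16 → 1² + 6² = 37
37 → 3² + 7² = 58
58 → 5² + 8² = 89
89 → 8² + 9² = 145
145 → 1² + 4² + 5² = 42
42 → 4² + 2² = 20
20 → 2² + 0² = 4  — 4 already appeared earlier.

4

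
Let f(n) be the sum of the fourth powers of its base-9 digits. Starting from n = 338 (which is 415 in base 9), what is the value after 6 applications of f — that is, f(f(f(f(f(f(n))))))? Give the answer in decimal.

338 = (4,1,5)_9 → 4⁴ + 1⁴ + 5⁴ = 256 + 1 + 625 = 882
882 = (1,1,8,0)_9 → 1⁴ + 1⁴ + 8⁴ + 0⁴ = 1 + 1 + 4096 + 0 = 4098
4098 = (5,5,5,3)_9 → 5⁴ + 5⁴ + 5⁴ + 3⁴ = 625 + 625 + 625 + 81 = 1956
1956 = (2,6,1,3)_9 → 2⁴ + 6⁴ + 1⁴ + 3⁴ = 16 + 1296 + 1 + 81 = 1394
1394 = (1,8,1,8)_9 → 1⁴ + 8⁴ + 1⁴ + 8⁴ = 1 + 4096 + 1 + 4096 = 8194
8194 = (1,2,2,1,4)_9 → 1⁴ + 2⁴ + 2⁴ + 1⁴ + 4⁴ = 1 + 16 + 16 + 1 + 256 = 290

290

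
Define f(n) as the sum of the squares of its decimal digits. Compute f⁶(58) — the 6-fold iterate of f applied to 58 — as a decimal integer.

58 → 5² + 8² = 89
89 → 8² + 9² = 145
145 → 1² + 4² + 5² = 42
42 → 4² + 2² = 20
20 → 2² + 0² = 4
4 → 4² = 16

16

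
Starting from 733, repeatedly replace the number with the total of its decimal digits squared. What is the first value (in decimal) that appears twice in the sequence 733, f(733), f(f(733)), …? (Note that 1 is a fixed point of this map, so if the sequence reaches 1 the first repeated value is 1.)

733 → 7² + 3² + 3² = 67
67 → 6² + 7² = 85
85 → 8² + 5² = 89
89 → 8² + 9² = 145
145 → 1² + 4² + 5² = 42
42 → 4² + 2² = 20
20 → 2² + 0² = 4
4 → 4² = 16
16 → 1² + 6² = 37
37 → 3² + 7² = 58
58 → 5² + 8² = 89  — 89 already appeared earlier.

89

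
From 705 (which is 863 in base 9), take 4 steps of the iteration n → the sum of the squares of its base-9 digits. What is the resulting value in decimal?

705 = (8,6,3)_9 → 8² + 6² + 3² = 64 + 36 + 9 = 109
109 = (1,3,1)_9 → 1² + 3² + 1² = 1 + 9 + 1 = 11
11 = (1,2)_9 → 1² + 2² = 1 + 4 = 5
5 = (5)_9 → 5² = 25

25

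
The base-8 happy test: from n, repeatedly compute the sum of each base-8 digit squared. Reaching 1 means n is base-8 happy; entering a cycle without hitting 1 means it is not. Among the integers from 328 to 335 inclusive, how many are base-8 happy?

1

328: 328 → 26 → 13 → 26  (repeats 26)
329: 329 → 27 → 18 → 8 → 1  (reaches 1)
330: 330 → 30 → 45 → 50 → 40 → 25 → 10 → 5 → 25  (repeats 25)
331: 331 → 35 → 25 → 10 → 5 → 25  (repeats 25)
332: 332 → 42 → 29 → 34 → 20 → 20  (repeats 20)
333: 333 → 51 → 45 → 50 → 40 → 25 → 10 → 5 → 25  (repeats 25)
334: 334 → 62 → 85 → 30 → 45 → 50 → 40 → 25 → 10 → 5 → 25  (repeats 25)
335: 335 → 75 → 11 → 10 → 5 → 25 → 10  (repeats 10)
base-8 happy: 329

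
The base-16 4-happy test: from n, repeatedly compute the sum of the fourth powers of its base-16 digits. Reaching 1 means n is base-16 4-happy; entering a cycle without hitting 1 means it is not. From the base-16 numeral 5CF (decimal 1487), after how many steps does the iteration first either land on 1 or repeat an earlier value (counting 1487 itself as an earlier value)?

1487 = (5,12,15)_16 → 5⁴ + 12⁴ + 15⁴ = 625 + 20736 + 50625 = 71986
71986 = (1,1,9,3,2)_16 → 1⁴ + 1⁴ + 9⁴ + 3⁴ + 2⁴ = 1 + 1 + 6561 + 81 + 16 = 6660
6660 = (1,10,0,4)_16 → 1⁴ + 10⁴ + 0⁴ + 4⁴ = 1 + 10000 + 0 + 256 = 10257
10257 = (2,8,1,1)_16 → 2⁴ + 8⁴ + 1⁴ + 1⁴ = 16 + 4096 + 1 + 1 = 4114
4114 = (1,0,1,2)_16 → 1⁴ + 0⁴ + 1⁴ + 2⁴ = 1 + 0 + 1 + 16 = 18
18 = (1,2)_16 → 1⁴ + 2⁴ = 1 + 16 = 17
17 = (1,1)_16 → 1⁴ + 1⁴ = 1 + 1 = 2
2 = (2)_16 → 2⁴ = 16
16 = (1,0)_16 → 1⁴ + 0⁴ = 1 + 0 = 1  — reached 1.
That took 9 steps.

9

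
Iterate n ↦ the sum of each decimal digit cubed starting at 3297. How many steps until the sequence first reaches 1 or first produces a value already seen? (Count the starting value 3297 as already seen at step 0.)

13

3297 → 3³ + 2³ + 9³ + 7³ = 27 + 8 + 729 + 343 = 1107
1107 → 1³ + 1³ + 0³ + 7³ = 1 + 1 + 0 + 343 = 345
345 → 3³ + 4³ + 5³ = 27 + 64 + 125 = 216
216 → 2³ + 1³ + 6³ = 8 + 1 + 216 = 225
225 → 2³ + 2³ + 5³ = 8 + 8 + 125 = 141
141 → 1³ + 4³ + 1³ = 1 + 64 + 1 = 66
66 → 6³ + 6³ = 216 + 216 = 432
432 → 4³ + 3³ + 2³ = 64 + 27 + 8 = 99
99 → 9³ + 9³ = 729 + 729 = 1458
1458 → 1³ + 4³ + 5³ + 8³ = 1 + 64 + 125 + 512 = 702
702 → 7³ + 0³ + 2³ = 343 + 0 + 8 = 351
351 → 3³ + 5³ + 1³ = 27 + 125 + 1 = 153
153 → 1³ + 5³ + 3³ = 1 + 125 + 27 = 153  — 153 repeats.
That took 13 steps.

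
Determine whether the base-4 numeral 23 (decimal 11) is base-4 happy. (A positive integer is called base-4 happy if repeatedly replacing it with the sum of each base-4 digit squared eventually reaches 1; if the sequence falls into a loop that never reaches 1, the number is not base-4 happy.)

11 = (2,3)_4 → 2² + 3² = 13
13 = (3,1)_4 → 3² + 1² = 10
10 = (2,2)_4 → 2² + 2² = 8
8 = (2,0)_4 → 2² + 0² = 4
4 = (1,0)_4 → 1² + 0² = 1  — reached 1.

base-4 happy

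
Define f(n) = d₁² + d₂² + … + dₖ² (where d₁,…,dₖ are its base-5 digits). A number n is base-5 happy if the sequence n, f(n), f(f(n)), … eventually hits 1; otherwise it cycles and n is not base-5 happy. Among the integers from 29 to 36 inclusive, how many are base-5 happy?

29: 29 → 17 → 13 → 13  (repeats 13)
30: 30 → 2 → 4 → 16 → 10 → 4  (repeats 4)
31: 31 → 3 → 9 → 17 → 13 → 13  (repeats 13)
32: 32 → 6 → 2 → 4 → 16 → 10 → 4  (repeats 4)
33: 33 → 11 → 5 → 1  (reaches 1)
34: 34 → 18 → 18  (repeats 18)
35: 35 → 5 → 1  (reaches 1)
36: 36 → 6 → 2 → 4 → 16 → 10 → 4  (repeats 4)
base-5 happy: 33, 35

2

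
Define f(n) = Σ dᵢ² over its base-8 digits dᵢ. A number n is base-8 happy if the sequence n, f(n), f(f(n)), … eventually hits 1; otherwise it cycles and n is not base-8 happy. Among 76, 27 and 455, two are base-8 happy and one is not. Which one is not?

455

76: 76 → 18 → 8 → 1  — reaches 1 (base-8 happy)
27: 27 → 18 → 8 → 1  — reaches 1 (base-8 happy)
455: 455 → 98 → 21 → 29 → 34 → 20 → 20  — repeats 20 (not base-8 happy)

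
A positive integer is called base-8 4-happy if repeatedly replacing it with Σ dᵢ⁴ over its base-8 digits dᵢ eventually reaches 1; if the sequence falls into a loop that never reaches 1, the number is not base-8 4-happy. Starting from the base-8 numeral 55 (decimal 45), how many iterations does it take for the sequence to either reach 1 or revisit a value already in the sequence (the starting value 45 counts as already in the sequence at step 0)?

12

45 = (5,5)_8 → 5⁴ + 5⁴ = 625 + 625 = 1250
1250 = (2,3,4,2)_8 → 2⁴ + 3⁴ + 4⁴ + 2⁴ = 16 + 81 + 256 + 16 = 369
369 = (5,6,1)_8 → 5⁴ + 6⁴ + 1⁴ = 625 + 1296 + 1 = 1922
1922 = (3,6,0,2)_8 → 3⁴ + 6⁴ + 0⁴ + 2⁴ = 81 + 1296 + 0 + 16 = 1393
1393 = (2,5,6,1)_8 → 2⁴ + 5⁴ + 6⁴ + 1⁴ = 16 + 625 + 1296 + 1 = 1938
1938 = (3,6,2,2)_8 → 3⁴ + 6⁴ + 2⁴ + 2⁴ = 81 + 1296 + 16 + 16 = 1409
1409 = (2,6,0,1)_8 → 2⁴ + 6⁴ + 0⁴ + 1⁴ = 16 + 1296 + 0 + 1 = 1313
1313 = (2,4,4,1)_8 → 2⁴ + 4⁴ + 4⁴ + 1⁴ = 16 + 256 + 256 + 1 = 529
529 = (1,0,2,1)_8 → 1⁴ + 0⁴ + 2⁴ + 1⁴ = 1 + 0 + 16 + 1 = 18
18 = (2,2)_8 → 2⁴ + 2⁴ = 16 + 16 = 32
32 = (4,0)_8 → 4⁴ + 0⁴ = 256 + 0 = 256
256 = (4,0,0)_8 → 4⁴ + 0⁴ + 0⁴ = 256 + 0 + 0 = 256  — 256 repeats.
That took 12 steps.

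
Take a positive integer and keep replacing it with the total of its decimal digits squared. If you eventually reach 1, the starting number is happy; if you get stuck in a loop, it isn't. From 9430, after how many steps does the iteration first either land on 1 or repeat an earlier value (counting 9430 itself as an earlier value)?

9430 → 9² + 4² + 3² + 0² = 106
106 → 1² + 0² + 6² = 37
37 → 3² + 7² = 58
58 → 5² + 8² = 89
89 → 8² + 9² = 145
145 → 1² + 4² + 5² = 42
42 → 4² + 2² = 20
20 → 2² + 0² = 4
4 → 4² = 16
16 → 1² + 6² = 37  — 37 repeats.
That took 10 steps.

10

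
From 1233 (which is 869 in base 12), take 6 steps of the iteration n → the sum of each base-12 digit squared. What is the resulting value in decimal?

74

1233 = (8,6,9)_12 → 8² + 6² + 9² = 181
181 = (1,3,1)_12 → 1² + 3² + 1² = 11
11 = (11)_12 → 11² = 121
121 = (10,1)_12 → 10² + 1² = 101
101 = (8,5)_12 → 8² + 5² = 89
89 = (7,5)_12 → 7² + 5² = 74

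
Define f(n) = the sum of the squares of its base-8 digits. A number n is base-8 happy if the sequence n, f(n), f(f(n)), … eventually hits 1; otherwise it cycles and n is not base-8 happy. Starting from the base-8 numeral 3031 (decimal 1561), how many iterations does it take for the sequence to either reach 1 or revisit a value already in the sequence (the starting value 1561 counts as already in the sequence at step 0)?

4

1561 = (3,0,3,1)_8 → 3² + 0² + 3² + 1² = 9 + 0 + 9 + 1 = 19
19 = (2,3)_8 → 2² + 3² = 4 + 9 = 13
13 = (1,5)_8 → 1² + 5² = 1 + 25 = 26
26 = (3,2)_8 → 3² + 2² = 9 + 4 = 13  — 13 repeats.
That took 4 steps.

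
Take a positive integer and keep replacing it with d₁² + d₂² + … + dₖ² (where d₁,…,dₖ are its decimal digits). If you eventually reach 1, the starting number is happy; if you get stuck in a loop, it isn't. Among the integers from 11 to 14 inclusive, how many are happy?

1

11: 11 → 2 → 4 → 16 → 37 → 58 → 89 → 145 → 42 → 20 → 4  (repeats 4)
12: 12 → 5 → 25 → 29 → 85 → 89 → 145 → 42 → 20 → 4 → 16 → 37 → 58 → 89  (repeats 89)
13: 13 → 10 → 1  (reaches 1)
14: 14 → 17 → 50 → 25 → 29 → 85 → 89 → 145 → 42 → 20 → 4 → 16 → 37 → 58 → 89  (repeats 89)
happy: 13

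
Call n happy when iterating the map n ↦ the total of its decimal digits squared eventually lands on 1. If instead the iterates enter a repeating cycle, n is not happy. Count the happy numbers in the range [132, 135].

132: 132 → 14 → 17 → 50 → 25 → 29 → 85 → 89 → 145 → 42 → 20 → 4 → 16 → 37 → 58 → 89  — not happy
133: 133 → 19 → 82 → 68 → 100 → 1  — happy
134: 134 → 26 → 40 → 16 → 37 → 58 → 89 → 145 → 42 → 20 → 4 → 16  — not happy
135: 135 → 35 → 34 → 25 → 29 → 85 → 89 → 145 → 42 → 20 → 4 → 16 → 37 → 58 → 89  — not happy
happy: 133

1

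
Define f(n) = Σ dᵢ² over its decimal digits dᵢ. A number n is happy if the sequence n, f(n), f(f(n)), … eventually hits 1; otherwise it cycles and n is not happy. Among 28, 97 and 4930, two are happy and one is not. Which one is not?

4930

28: 28 → 68 → 100 → 1  — reaches 1 (happy)
97: 97 → 130 → 10 → 1  — reaches 1 (happy)
4930: 4930 → 106 → 37 → 58 → 89 → 145 → 42 → 20 → 4 → 16 → 37  — repeats 37 (not happy)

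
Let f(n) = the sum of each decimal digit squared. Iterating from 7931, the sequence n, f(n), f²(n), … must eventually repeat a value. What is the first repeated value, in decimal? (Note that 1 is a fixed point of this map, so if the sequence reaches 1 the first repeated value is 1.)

7931 → 140
140 → 17
17 → 50
50 → 25
25 → 29
29 → 85
85 → 89
89 → 145
145 → 42
42 → 20
20 → 4
4 → 16
16 → 37
37 → 58
58 → 89  — 89 already appeared earlier.

89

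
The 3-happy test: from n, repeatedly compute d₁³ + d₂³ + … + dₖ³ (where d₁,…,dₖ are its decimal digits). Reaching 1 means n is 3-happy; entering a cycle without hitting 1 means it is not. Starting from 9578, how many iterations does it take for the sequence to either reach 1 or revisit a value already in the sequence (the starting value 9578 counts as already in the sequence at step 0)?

4

9578 → 1709
1709 → 1073
1073 → 371
371 → 371  — 371 repeats.
That took 4 steps.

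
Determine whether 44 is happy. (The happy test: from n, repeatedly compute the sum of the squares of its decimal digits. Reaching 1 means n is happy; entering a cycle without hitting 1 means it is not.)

44 → 4² + 4² = 32
32 → 3² + 2² = 13
13 → 1² + 3² = 10
10 → 1² + 0² = 1  — reached 1.

happy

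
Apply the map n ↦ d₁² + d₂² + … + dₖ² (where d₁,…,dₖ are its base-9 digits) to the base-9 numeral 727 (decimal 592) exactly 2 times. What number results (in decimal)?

14

592 = (7,2,7)_9 → 7² + 2² + 7² = 102
102 = (1,2,3)_9 → 1² + 2² + 3² = 14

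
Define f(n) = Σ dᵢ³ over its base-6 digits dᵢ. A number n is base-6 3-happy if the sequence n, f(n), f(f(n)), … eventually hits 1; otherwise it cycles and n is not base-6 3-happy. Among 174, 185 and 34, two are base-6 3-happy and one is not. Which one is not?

185

174: 174 → 189 → 153 → 92 → 43 → 3 → 27 → 91 → 36 → 1  — reaches 1 (base-6 3-happy)
185: 185 → 250 → 190 → 190  — repeats 190 (not base-6 3-happy)
34: 34 → 189 → 153 → 92 → 43 → 3 → 27 → 91 → 36 → 1  — reaches 1 (base-6 3-happy)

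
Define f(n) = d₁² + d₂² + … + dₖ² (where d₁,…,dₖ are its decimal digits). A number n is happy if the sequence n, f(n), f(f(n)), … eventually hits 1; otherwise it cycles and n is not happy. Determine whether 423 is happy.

not happy

423 → 4² + 2² + 3² = 29
29 → 2² + 9² = 85
85 → 8² + 5² = 89
89 → 8² + 9² = 145
145 → 1² + 4² + 5² = 42
42 → 4² + 2² = 20
20 → 2² + 0² = 4
4 → 4² = 16
16 → 1² + 6² = 37
37 → 3² + 7² = 58
58 → 5² + 8² = 89  — 89 already seen; the sequence cycles without reaching 1.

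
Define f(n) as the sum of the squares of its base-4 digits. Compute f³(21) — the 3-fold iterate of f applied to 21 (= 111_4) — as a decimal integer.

5

21 = (1,1,1)_4 → 1² + 1² + 1² = 1 + 1 + 1 = 3
3 = (3)_4 → 3² = 9
9 = (2,1)_4 → 2² + 1² = 4 + 1 = 5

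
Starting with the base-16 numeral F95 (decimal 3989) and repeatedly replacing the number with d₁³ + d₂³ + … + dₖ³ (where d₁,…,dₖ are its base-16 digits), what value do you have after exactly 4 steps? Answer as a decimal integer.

2072

3989 = (15,9,5)_16 → 15³ + 9³ + 5³ = 4229
4229 = (1,0,8,5)_16 → 1³ + 0³ + 8³ + 5³ = 638
638 = (2,7,14)_16 → 2³ + 7³ + 14³ = 3095
3095 = (12,1,7)_16 → 12³ + 1³ + 7³ = 2072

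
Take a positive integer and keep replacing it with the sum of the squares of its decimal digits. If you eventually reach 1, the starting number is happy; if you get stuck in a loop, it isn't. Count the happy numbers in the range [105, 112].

1

105: 105 → 26 → 40 → 16 → 37 → 58 → 89 → 145 → 42 → 20 → 4 → 16  — not happy
106: 106 → 37 → 58 → 89 → 145 → 42 → 20 → 4 → 16 → 37  — not happy
107: 107 → 50 → 25 → 29 → 85 → 89 → 145 → 42 → 20 → 4 → 16 → 37 → 58 → 89  — not happy
108: 108 → 65 → 61 → 37 → 58 → 89 → 145 → 42 → 20 → 4 → 16 → 37  — not happy
109: 109 → 82 → 68 → 100 → 1  — happy
110: 110 → 2 → 4 → 16 → 37 → 58 → 89 → 145 → 42 → 20 → 4  — not happy
111: 111 → 3 → 9 → 81 → 65 → 61 → 37 → 58 → 89 → 145 → 42 → 20 → 4 → 16 → 37  — not happy
112: 112 → 6 → 36 → 45 → 41 → 17 → 50 → 25 → 29 → 85 → 89 → 145 → 42 → 20 → 4 → 16 → 37 → 58 → 89  — not happy
happy: 109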